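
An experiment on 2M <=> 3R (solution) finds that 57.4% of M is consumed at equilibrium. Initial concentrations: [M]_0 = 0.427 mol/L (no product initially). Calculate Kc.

Let X = conversion of M.
Concentrations: [M] = 0.427 − 0.427X; [R] = 0.64X.
At X = 0.574: [M] = 0.182, [R] = 0.368.
Kc = [R]^3 / ([M]^2) = 1.5 mol/L.

Kc = 1.5 mol/L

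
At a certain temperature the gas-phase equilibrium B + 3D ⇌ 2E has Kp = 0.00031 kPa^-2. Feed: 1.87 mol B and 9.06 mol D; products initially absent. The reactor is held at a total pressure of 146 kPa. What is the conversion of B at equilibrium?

Take 1.87 mol B as basis and let X be its fractional conversion, so ξ = 1.87X.
Mole table: n_B = 1.87 − 1.87X; n_D = 9.06 − 5.61X; n_E = 3.74X.
Summing: n_T = 10.9 − 3.74X.
y_i = n_i/n_T, p_i = y_i·P. Kp = p_E^2 / (p_B p_D^3).
This yields a degree-4 equation in X; solving on (0,1), X = 0.707.

X = 0.707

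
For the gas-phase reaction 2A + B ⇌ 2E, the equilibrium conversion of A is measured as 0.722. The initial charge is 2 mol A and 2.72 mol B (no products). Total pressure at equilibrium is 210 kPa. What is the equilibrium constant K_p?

Take 2 mol A as basis and let X be its fractional conversion, so ξ = X.
Species balance: n_A = 2 − 2X; n_B = 2.72 − X; n_E = 2X.
Summing: n_T = 4.72 − X.
At X = 0.722: n_A = 0.556, n_B = 2, n_E = 1.44, n_T = 4.
p_i = (n_i/n_T)·P. K_p = p_E^2 / (p_A^2 p_B) = 0.0643 kPa^-1.

K_p = 0.0643 kPa^-1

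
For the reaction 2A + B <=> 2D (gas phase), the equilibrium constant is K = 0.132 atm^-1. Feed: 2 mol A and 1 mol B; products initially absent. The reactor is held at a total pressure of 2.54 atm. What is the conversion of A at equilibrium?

X = 0.234

Take 2 mol A as basis and let X be its fractional conversion, so ξ = X.
Moles: n_A = 2 − 2X; n_B = 1 − X; n_D = 2X.
Summing: n_T = 3 − X.
y_i = n_i/n_T, p_i = y_i·P. K = p_D^2 / (p_A^2 p_B).
Setting this equal to 0.132 atm^-1 and taking the physical root (0 < X < 1) gives X = 0.234.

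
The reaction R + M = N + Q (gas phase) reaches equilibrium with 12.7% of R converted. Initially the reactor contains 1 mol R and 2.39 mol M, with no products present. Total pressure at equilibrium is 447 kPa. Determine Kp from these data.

Take 1 mol R as basis and let X be its fractional conversion, so ξ = X.
Moles: n_R = 1 − X; n_M = 2.39 − X; n_N = X; n_Q = X.
n_T stays at 3.39 (no change in mole number).
At X = 0.127: n_R = 0.873, n_M = 2.26, n_N = 0.127, n_Q = 0.127, n_T = 3.39.
p_i = (n_i/n_T)·P. Kp = p_N p_Q / (p_R p_M) = 0.00816.

Kp = 0.00816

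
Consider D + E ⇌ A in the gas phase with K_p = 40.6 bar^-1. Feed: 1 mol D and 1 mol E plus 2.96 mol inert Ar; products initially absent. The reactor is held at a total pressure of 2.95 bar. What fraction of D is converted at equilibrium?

X = 0.831

Let X = conversion of D (basis 1 mol D); extent of reaction ξ = X.
Mole table: n_D = 1 − X; n_E = 1 − X; n_A = X; n_I = 2.96 (inert).
Total moles n_T = 4.96 − X.
With p_i = (n_i/n_T)P, K_p = p_A / (p_D p_E).
Substituting and setting equal to 40.6 bar^-1 gives a polynomial in X; the root in (0,1) is X = 0.831.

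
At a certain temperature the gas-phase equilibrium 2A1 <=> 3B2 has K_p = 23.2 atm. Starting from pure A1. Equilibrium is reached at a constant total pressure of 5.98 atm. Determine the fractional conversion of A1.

X = 0.611

Take 1 mol A1 as basis and let X be its fractional conversion, so ξ = 0.5X.
Mole table: n_A1 = 1 − X; n_B2 = 1.5X.
Total moles n_T = 1 + 0.5X.
y_i = n_i/n_T, p_i = y_i·P. K_p = p_B2^3 / (p_A1^2).
Setting this equal to 23.2 atm and taking the physical root (0 < X < 1) gives X = 0.611.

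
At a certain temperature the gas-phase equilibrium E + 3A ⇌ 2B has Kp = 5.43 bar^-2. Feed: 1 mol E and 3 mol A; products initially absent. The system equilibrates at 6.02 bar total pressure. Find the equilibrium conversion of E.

X = 0.772

Basis: 1 mol E initially; let X = conversion of E. Extent ξ = X.
At extent ξ: n_E = 1 − X; n_A = 3 − 3X; n_B = 2X.
Total moles n_T = 4 − 2X.
Mole fractions y_i = n_i/n_T; Kp = p_B^2 / (p_E p_A^3) with p_i = y_i·P.
Substituting and setting equal to 5.43 bar^-2 gives a polynomial in X; the root in (0,1) is X = 0.772.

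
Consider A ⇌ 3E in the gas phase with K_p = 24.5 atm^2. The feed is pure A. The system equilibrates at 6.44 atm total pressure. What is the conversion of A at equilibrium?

X = 0.345

Let X = conversion of A (basis 1 mol A); extent of reaction ξ = X.
At extent ξ: n_A = 1 − X; n_E = 3X.
Total moles n_T = 1 + 2X.
Mole fractions y_i = n_i/n_T; K_p = p_E^3 / (p_A) with p_i = y_i·P.
Substituting and setting equal to 24.5 atm^2 gives a polynomial in X; the root in (0,1) is X = 0.345.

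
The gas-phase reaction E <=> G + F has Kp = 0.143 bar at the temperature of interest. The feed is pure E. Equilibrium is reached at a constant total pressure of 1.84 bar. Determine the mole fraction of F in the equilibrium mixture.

Let X = conversion of E (basis 1 mol E); extent of reaction ξ = X.
Moles: n_E = 1 − X; n_G = X; n_F = X.
Summing: n_T = 1 + X.
With p_i = (n_i/n_T)P, Kp = p_G p_F / (p_E).
Setting this equal to 0.143 bar and taking the physical root (0 < X < 1) gives X = 0.269.
Then n_F = 0.269, n_T = 1.27, so y_F = 0.212.

y_F = 0.212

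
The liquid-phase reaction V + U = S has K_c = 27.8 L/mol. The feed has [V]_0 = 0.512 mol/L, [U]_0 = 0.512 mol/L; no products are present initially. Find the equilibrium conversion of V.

X = 0.768

Let X = conversion of V; extent ξ = 0.512·X mol/L.
Concentrations: [V] = 0.512 − 0.512X; [U] = 0.512 − 0.512X; [S] = 0.512X.
K_c = [S] / ([V] [U]).
Equating to 27.8 L/mol: the physical root is X = 0.768.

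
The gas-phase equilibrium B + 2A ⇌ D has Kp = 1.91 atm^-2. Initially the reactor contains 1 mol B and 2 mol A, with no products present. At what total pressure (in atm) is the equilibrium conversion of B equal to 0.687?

P = 2.78 atm

Basis: 1 mol B initially; let X = conversion of B. Extent ξ = X.
Species balance: n_B = 1 − X; n_A = 2 − 2X; n_D = X.
n_T = Σnᵢ = 3 − 2X.
Kp = p_D / (p_B p_A^2) with p_i = (n_i/n_T)·P.
At X = 0.687: the mole-fraction product g(X) = Π y_i^ν_i = 14.81. Since Kp = g(X)·P^{-2}, P = (g/Kp)^(1/2) = (14.81/1.91)^(1/2) = 2.78 atm.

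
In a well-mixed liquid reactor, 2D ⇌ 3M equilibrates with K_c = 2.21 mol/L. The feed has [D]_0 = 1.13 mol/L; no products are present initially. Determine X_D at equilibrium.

Let X = conversion of D; extent ξ = 1.13X/2 mol/L.
Concentrations: [D] = 1.13 − 1.13X; [M] = 1.69X.
K_c = [M]^3 / ([D]^2).
Equating to 2.21 mol/L: the physical root is X = 0.515.

X = 0.515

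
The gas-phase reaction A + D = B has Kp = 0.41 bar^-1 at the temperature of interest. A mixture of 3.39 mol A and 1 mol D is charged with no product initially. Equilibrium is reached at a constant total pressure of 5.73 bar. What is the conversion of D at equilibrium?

Take 1 mol D as basis and let X be its fractional conversion, so ξ = X.
Mole table: n_A = 3.39 − X; n_D = 1 − X; n_B = X.
Total moles n_T = 4.39 − X.
With p_i = (n_i/n_T)P, Kp = p_B / (p_A p_D).
This yields a degree-2 equation in X; solving on (0,1), X = 0.633.

X = 0.633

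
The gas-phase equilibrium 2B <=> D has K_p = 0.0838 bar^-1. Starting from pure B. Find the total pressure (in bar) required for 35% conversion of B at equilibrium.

Basis: 1 mol B initially; let X = conversion of B. Extent ξ = 0.5X.
Moles: n_B = 1 − X; n_D = 0.5X.
Summing: n_T = 1 − 0.5X.
K_p = p_D / (p_B^2) with p_i = (n_i/n_T)·P.
At X = 0.35: the mole-fraction product g(X) = Π y_i^ν_i = 0.3417. Since K_p = g(X)·P^{-1}, P = (g/K_p)^(1/1) = (0.3417/0.0838)^(1/1) = 4.08 bar.

P = 4.08 bar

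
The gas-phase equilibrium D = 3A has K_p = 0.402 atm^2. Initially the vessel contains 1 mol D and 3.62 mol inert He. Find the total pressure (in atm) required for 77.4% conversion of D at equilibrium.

Let X = conversion of D (basis 1 mol D); extent of reaction ξ = X.
Species balance: n_D = 1 − X; n_A = 3X; n_I = 3.62 (inert).
Total moles n_T = 4.62 + 2X.
K_p = p_A^3 / (p_D) with p_i = (n_i/n_T)·P.
At X = 0.774: the mole-fraction product g(X) = Π y_i^ν_i = 1.456. Since K_p = g(X)·P^{2}, P = (K_p/g)^(1/2) = (0.402/1.456)^(1/2) = 0.525 atm.

P = 0.525 atm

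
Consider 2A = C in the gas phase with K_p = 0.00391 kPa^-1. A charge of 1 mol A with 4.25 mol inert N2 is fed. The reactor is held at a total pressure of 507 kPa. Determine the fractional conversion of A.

X = 0.340

Let X = conversion of A (basis 1 mol A); extent of reaction ξ = 0.5X.
Moles: n_A = 1 − X; n_C = 0.5X; n_I = 4.25 (inert).
n_T = Σnᵢ = 5.25 − 0.5X.
Mole fractions y_i = n_i/n_T; K_p = p_C / (p_A^2) with p_i = y_i·P.
This yields a degree-2 equation in X; solving on (0,1), X = 0.340.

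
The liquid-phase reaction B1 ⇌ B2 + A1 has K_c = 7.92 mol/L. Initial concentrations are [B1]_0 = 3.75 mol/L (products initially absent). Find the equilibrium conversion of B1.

X = 0.740

Let X = conversion of B1; extent ξ = 3.75·X mol/L.
Concentrations: [B1] = 3.75 − 3.75X; [B2] = 3.75X; [A1] = 3.75X.
K_c = [B2] [A1] / ([B1]).
Setting equal to 7.92 and solving for X on (0,1) gives X = 0.740.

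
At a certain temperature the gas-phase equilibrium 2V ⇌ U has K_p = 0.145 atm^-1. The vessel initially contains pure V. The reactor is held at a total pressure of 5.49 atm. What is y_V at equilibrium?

Take 1 mol V as basis and let X be its fractional conversion, so ξ = 0.5X.
Species balance: n_V = 1 − X; n_U = 0.5X.
n_T = Σnᵢ = 1 − 0.5X.
With p_i = (n_i/n_T)P, K_p = p_U / (p_V^2).
This yields a degree-2 equation in X; solving on (0,1), X = 0.511.
Then n_V = 0.489, n_T = 0.744, so y_V = 0.657.

y_V = 0.657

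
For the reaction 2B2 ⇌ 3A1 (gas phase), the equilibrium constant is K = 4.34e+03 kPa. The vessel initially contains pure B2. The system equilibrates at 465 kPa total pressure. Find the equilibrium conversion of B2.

X = 0.698

Take 1 mol B2 as basis and let X be its fractional conversion, so ξ = 0.5X.
At extent ξ: n_B2 = 1 − X; n_A1 = 1.5X.
Summing: n_T = 1 + 0.5X.
y_i = n_i/n_T, p_i = y_i·P. K = p_A1^3 / (p_B2^2).
Equating to 4.34e+03 kPa and solving on 0 < X < 1: X = 0.698.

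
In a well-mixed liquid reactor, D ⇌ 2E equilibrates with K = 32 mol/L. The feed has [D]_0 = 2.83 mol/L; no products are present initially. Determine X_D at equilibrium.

Let X = conversion of D; extent ξ = 2.83·X mol/L.
Concentrations: [D] = 2.83 − 2.83X; [E] = 5.66X.
K = [E]^2 / ([D]).
Equating to 32 mol/L: the physical root is X = 0.783.

X = 0.783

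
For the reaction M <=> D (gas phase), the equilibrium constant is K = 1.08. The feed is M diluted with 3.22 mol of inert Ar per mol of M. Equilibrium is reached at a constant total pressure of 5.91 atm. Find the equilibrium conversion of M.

X = 0.519

Take 1 mol M as basis and let X be its fractional conversion, so ξ = X.
At extent ξ: n_M = 1 − X; n_D = X; n_I = 3.22 (inert).
n_T stays at 4.22 (no change in mole number).
y_i = n_i/n_T, p_i = y_i·P. K = p_D / (p_M).
Equating to 1.08 and solving on 0 < X < 1: X = 0.519.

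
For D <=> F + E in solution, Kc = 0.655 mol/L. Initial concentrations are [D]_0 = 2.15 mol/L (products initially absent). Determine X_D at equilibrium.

X = 0.420

Let X = conversion of D; extent ξ = 2.15·X mol/L.
Concentrations: [D] = 2.15 − 2.15X; [F] = 2.15X; [E] = 2.15X.
Kc = [F] [E] / ([D]).
Equating to 0.655 mol/L: the physical root is X = 0.420.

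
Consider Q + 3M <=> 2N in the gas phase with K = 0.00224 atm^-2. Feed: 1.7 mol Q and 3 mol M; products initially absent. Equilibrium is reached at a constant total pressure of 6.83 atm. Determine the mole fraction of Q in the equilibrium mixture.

y_Q = 0.350

Take 3 mol M as basis and let X be its fractional conversion, so ξ = X.
Moles: n_Q = 1.7 − X; n_M = 3 − 3X; n_N = 2X.
Summing: n_T = 4.7 − 2X.
Mole fractions y_i = n_i/n_T; K = p_N^2 / (p_Q p_M^3) with p_i = y_i·P.
Equating to 0.00224 atm^-2 and solving on 0 < X < 1: X = 0.178.
Then n_Q = 1.52, n_T = 4.34, so y_Q = 0.350.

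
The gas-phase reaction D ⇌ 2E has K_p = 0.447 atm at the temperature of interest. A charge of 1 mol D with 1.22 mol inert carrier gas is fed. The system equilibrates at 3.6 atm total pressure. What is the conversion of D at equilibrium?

X = 0.241

Basis: 1 mol D initially; let X = conversion of D. Extent ξ = X.
Moles: n_D = 1 − X; n_E = 2X; n_I = 1.22 (inert).
Total moles n_T = 2.22 + X.
With p_i = (n_i/n_T)P, K_p = p_E^2 / (p_D).
Equating to 0.447 atm and solving on 0 < X < 1: X = 0.241.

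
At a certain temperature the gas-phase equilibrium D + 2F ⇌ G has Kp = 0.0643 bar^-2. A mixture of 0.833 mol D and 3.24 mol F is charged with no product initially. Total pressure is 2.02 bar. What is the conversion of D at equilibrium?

Take 0.833 mol D as basis and let X be its fractional conversion, so ξ = 0.833X.
Mole table: n_D = 0.833 − 0.833X; n_F = 3.24 − 1.67X; n_G = 0.833X.
n_T = Σnᵢ = 4.07 − 1.67X.
y_i = n_i/n_T, p_i = y_i·P. Kp = p_G / (p_D p_F^2).
Equating to 0.0643 bar^-2 and solving on 0 < X < 1: X = 0.139.

X = 0.139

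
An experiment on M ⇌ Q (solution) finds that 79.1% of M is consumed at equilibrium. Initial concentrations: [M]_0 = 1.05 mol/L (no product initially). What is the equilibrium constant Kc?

Let X = conversion of M.
Concentrations: [M] = 1.05 − 1.05X; [Q] = 1.05X.
At X = 0.791: [M] = 0.219, [Q] = 0.831.
Kc = [Q] / ([M]) = 3.78.

Kc = 3.78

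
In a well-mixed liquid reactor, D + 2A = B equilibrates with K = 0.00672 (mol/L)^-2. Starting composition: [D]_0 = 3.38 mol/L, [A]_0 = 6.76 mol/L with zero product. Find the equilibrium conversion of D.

X = 0.173

Let X = conversion of D; extent ξ = 3.38·X mol/L.
Concentrations: [D] = 3.38 − 3.38X; [A] = 6.76 − 6.76X; [B] = 3.38X.
K = [B] / ([D] [A]^2).
Equating to 0.00672 (mol/L)^-2: the physical root is X = 0.173.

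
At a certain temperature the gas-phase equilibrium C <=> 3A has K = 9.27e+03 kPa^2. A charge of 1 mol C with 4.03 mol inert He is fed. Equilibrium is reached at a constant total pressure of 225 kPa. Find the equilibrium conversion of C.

Basis: 1 mol C initially; let X = conversion of C. Extent ξ = X.
At extent ξ: n_C = 1 − X; n_A = 3X; n_I = 4.03 (inert).
n_T = Σnᵢ = 5.03 + 2X.
y_i = n_i/n_T, p_i = y_i·P. K = p_A^3 / (p_C).
Substituting and setting equal to 9.27e+03 kPa^2 gives a polynomial in X; the root in (0,1) is X = 0.498.

X = 0.498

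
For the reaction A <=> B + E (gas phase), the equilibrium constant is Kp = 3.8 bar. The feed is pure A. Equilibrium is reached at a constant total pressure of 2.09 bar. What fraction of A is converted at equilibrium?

Take 1 mol A as basis and let X be its fractional conversion, so ξ = X.
At extent ξ: n_A = 1 − X; n_B = X; n_E = X.
n_T = Σnᵢ = 1 + X.
With p_i = (n_i/n_T)P, Kp = p_B p_E / (p_A).
This yields a degree-2 equation in X; solving on (0,1), X = 0.803.

X = 0.803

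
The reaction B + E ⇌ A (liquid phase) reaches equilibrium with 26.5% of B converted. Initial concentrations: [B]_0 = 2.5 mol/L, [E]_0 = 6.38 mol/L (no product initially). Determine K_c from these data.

Let X = conversion of B.
Concentrations: [B] = 2.5 − 2.5X; [E] = 6.38 − 2.5X; [A] = 2.5X.
At X = 0.265: [B] = 1.84, [E] = 5.72, [A] = 0.663.
K_c = [A] / ([B] [E]) = 0.0631 L/mol.

K_c = 0.0631 L/mol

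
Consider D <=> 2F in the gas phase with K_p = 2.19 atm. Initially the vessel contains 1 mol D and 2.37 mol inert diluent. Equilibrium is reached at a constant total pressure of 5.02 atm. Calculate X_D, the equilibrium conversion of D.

Take 1 mol D as basis and let X be its fractional conversion, so ξ = X.
Species balance: n_D = 1 − X; n_F = 2X; n_I = 2.37 (inert).
Summing: n_T = 3.37 + X.
Mole fractions y_i = n_i/n_T; K_p = p_F^2 / (p_D) with p_i = y_i·P.
Setting this equal to 2.19 atm and taking the physical root (0 < X < 1) gives X = 0.471.

X = 0.471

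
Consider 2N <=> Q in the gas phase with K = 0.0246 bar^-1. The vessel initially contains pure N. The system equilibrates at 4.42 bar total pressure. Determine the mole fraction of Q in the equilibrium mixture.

Basis: 1 mol N initially; let X = conversion of N. Extent ξ = 0.5X.
Species balance: n_N = 1 − X; n_Q = 0.5X.
Summing: n_T = 1 − 0.5X.
With p_i = (n_i/n_T)P, K = p_Q / (p_N^2).
Substituting and setting equal to 0.0246 bar^-1 gives a polynomial in X; the root in (0,1) is X = 0.165.
Then n_Q = 0.0826, n_T = 0.917, so y_Q = 0.090.

y_Q = 0.090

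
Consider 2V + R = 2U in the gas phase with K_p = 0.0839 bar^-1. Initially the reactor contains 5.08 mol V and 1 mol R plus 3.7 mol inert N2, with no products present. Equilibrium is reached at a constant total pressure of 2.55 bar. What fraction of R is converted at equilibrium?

X = 0.286

Take 1 mol R as basis and let X be its fractional conversion, so ξ = X.
Species balance: n_V = 5.08 − 2X; n_R = 1 − X; n_U = 2X; n_I = 3.7 (inert).
Total moles n_T = 9.78 − X.
y_i = n_i/n_T, p_i = y_i·P. K_p = p_U^2 / (p_V^2 p_R).
Substituting and setting equal to 0.0839 bar^-1 gives a polynomial in X; the root in (0,1) is X = 0.286.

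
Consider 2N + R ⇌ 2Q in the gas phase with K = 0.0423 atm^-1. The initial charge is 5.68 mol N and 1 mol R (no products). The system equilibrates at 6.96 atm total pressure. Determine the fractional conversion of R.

X = 0.406

Let X = conversion of R (basis 1 mol R); extent of reaction ξ = X.
At extent ξ: n_N = 5.68 − 2X; n_R = 1 − X; n_Q = 2X.
n_T = Σnᵢ = 6.68 − X.
y_i = n_i/n_T, p_i = y_i·P. K = p_Q^2 / (p_N^2 p_R).
Substituting and setting equal to 0.0423 atm^-1 gives a polynomial in X; the root in (0,1) is X = 0.406.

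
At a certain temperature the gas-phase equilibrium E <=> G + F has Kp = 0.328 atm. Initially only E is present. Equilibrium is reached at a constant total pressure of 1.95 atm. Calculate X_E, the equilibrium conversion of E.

X = 0.379

Basis: 1 mol E initially; let X = conversion of E. Extent ξ = X.
Species balance: n_E = 1 − X; n_G = X; n_F = X.
n_T = Σnᵢ = 1 + X.
Mole fractions y_i = n_i/n_T; Kp = p_G p_F / (p_E) with p_i = y_i·P.
This yields a degree-2 equation in X; solving on (0,1), X = 0.379.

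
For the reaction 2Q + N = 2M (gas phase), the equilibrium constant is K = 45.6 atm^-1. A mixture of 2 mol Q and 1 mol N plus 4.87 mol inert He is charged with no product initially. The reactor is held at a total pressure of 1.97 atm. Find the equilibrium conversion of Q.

X = 0.670

Take 2 mol Q as basis and let X be its fractional conversion, so ξ = X.
Mole table: n_Q = 2 − 2X; n_N = 1 − X; n_M = 2X; n_I = 4.87 (inert).
Total moles n_T = 7.87 − X.
With p_i = (n_i/n_T)P, K = p_M^2 / (p_Q^2 p_N).
This yields a degree-3 equation in X; solving on (0,1), X = 0.670.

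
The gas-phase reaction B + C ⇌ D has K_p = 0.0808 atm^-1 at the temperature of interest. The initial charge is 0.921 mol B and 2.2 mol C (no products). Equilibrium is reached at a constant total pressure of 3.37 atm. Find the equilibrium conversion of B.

X = 0.158

Take 0.921 mol B as basis and let X be its fractional conversion, so ξ = 0.921X.
Mole table: n_B = 0.921 − 0.921X; n_C = 2.2 − 0.921X; n_D = 0.921X.
n_T = Σnᵢ = 3.12 − 0.921X.
With p_i = (n_i/n_T)P, K_p = p_D / (p_B p_C).
Setting this equal to 0.0808 atm^-1 and taking the physical root (0 < X < 1) gives X = 0.158.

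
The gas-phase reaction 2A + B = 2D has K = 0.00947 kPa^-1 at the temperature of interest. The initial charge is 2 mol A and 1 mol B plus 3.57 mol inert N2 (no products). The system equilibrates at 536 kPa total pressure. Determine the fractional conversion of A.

Let X = conversion of A (basis 2 mol A); extent of reaction ξ = X.
At extent ξ: n_A = 2 − 2X; n_B = 1 − X; n_D = 2X; n_I = 3.57 (inert).
Total moles n_T = 6.57 − X.
With p_i = (n_i/n_T)P, K = p_D^2 / (p_A^2 p_B).
Substituting and setting equal to 0.00947 kPa^-1 gives a polynomial in X; the root in (0,1) is X = 0.411.

X = 0.411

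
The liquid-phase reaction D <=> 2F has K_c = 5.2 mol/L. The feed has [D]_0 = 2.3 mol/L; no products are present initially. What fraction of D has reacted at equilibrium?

X = 0.521

Let X = conversion of D; extent ξ = 2.3·X mol/L.
Concentrations: [D] = 2.3 − 2.3X; [F] = 4.6X.
K_c = [F]^2 / ([D]).
Equating to 5.2 mol/L: the physical root is X = 0.521.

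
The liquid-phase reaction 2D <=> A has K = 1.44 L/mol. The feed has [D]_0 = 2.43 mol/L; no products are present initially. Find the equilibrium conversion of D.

X = 0.687

Let X = conversion of D; extent ξ = 2.43X/2 mol/L.
Concentrations: [D] = 2.43 − 2.43X; [A] = 1.22X.
K = [A] / ([D]^2).
Setting equal to 1.44 and solving for X on (0,1) gives X = 0.687.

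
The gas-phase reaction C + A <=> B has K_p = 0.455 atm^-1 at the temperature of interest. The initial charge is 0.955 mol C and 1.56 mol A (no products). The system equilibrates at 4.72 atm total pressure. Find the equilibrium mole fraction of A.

Let X = conversion of C (basis 0.955 mol C); extent of reaction ξ = 0.955X.
At extent ξ: n_C = 0.955 − 0.955X; n_A = 1.56 − 0.955X; n_B = 0.955X.
n_T = Σnᵢ = 2.52 − 0.955X.
With p_i = (n_i/n_T)P, K_p = p_B / (p_C p_A).
Setting this equal to 0.455 atm^-1 and taking the physical root (0 < X < 1) gives X = 0.530.
Then n_A = 1.05, n_T = 2.01, so y_A = 0.525.

y_A = 0.525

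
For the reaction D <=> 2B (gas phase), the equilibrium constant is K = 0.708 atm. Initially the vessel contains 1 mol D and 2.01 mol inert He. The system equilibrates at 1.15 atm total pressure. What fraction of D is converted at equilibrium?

Basis: 1 mol D initially; let X = conversion of D. Extent ξ = X.
Mole table: n_D = 1 − X; n_B = 2X; n_I = 2.01 (inert).
Total moles n_T = 3.01 + X.
Mole fractions y_i = n_i/n_T; K = p_B^2 / (p_D) with p_i = y_i·P.
Setting this equal to 0.708 atm and taking the physical root (0 < X < 1) gives X = 0.514.

X = 0.514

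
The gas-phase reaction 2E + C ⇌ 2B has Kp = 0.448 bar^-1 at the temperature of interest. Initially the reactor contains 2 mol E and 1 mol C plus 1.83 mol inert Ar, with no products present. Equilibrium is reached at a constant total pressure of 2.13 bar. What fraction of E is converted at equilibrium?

Let X = conversion of E (basis 2 mol E); extent of reaction ξ = X.
Mole table: n_E = 2 − 2X; n_C = 1 − X; n_B = 2X; n_I = 1.83 (inert).
Summing: n_T = 4.83 − X.
y_i = n_i/n_T, p_i = y_i·P. Kp = p_B^2 / (p_E^2 p_C).
Setting this equal to 0.448 bar^-1 and taking the physical root (0 < X < 1) gives X = 0.280.

X = 0.280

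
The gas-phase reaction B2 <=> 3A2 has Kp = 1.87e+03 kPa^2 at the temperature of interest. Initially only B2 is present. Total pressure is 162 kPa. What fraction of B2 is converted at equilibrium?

X = 0.157

Take 1 mol B2 as basis and let X be its fractional conversion, so ξ = X.
Species balance: n_B2 = 1 − X; n_A2 = 3X.
Total moles n_T = 1 + 2X.
y_i = n_i/n_T, p_i = y_i·P. Kp = p_A2^3 / (p_B2).
Equating to 1.87e+03 kPa^2 and solving on 0 < X < 1: X = 0.157.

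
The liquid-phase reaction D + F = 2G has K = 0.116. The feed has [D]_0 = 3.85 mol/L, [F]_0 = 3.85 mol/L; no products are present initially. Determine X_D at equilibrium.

Let X = conversion of D; extent ξ = 3.85·X mol/L.
Concentrations: [D] = 3.85 − 3.85X; [F] = 3.85 − 3.85X; [G] = 7.7X.
K = [G]^2 / ([D] [F]).
Solving K = 0.116 for X ∈ (0,1): X = 0.146.

X = 0.146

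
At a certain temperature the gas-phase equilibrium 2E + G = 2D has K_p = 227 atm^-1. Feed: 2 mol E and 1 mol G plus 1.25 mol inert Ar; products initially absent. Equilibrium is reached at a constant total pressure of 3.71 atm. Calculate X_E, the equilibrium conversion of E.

X = 0.856

Let X = conversion of E (basis 2 mol E); extent of reaction ξ = X.
Mole table: n_E = 2 − 2X; n_G = 1 − X; n_D = 2X; n_I = 1.25 (inert).
n_T = Σnᵢ = 4.25 − X.
y_i = n_i/n_T, p_i = y_i·P. K_p = p_D^2 / (p_E^2 p_G).
This yields a degree-3 equation in X; solving on (0,1), X = 0.856.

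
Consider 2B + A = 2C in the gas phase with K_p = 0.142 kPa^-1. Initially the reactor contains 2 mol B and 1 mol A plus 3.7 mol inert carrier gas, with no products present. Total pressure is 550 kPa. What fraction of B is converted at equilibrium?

Let X = conversion of B (basis 2 mol B); extent of reaction ξ = X.
Moles: n_B = 2 − 2X; n_A = 1 − X; n_C = 2X; n_I = 3.7 (inert).
Total moles n_T = 6.7 − X.
With p_i = (n_i/n_T)P, K_p = p_C^2 / (p_B^2 p_A).
Equating to 0.142 kPa^-1 and solving on 0 < X < 1: X = 0.673.

X = 0.673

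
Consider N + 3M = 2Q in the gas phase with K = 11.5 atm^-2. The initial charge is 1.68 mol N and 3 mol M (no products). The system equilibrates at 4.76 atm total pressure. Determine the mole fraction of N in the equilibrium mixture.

y_N = 0.280

Take 3 mol M as basis and let X be its fractional conversion, so ξ = X.
Species balance: n_N = 1.68 − X; n_M = 3 − 3X; n_Q = 2X.
n_T = Σnᵢ = 4.68 − 2X.
Mole fractions y_i = n_i/n_T; K = p_Q^2 / (p_N p_M^3) with p_i = y_i·P.
This yields a degree-4 equation in X; solving on (0,1), X = 0.838.
Then n_N = 0.842, n_T = 3, so y_N = 0.280.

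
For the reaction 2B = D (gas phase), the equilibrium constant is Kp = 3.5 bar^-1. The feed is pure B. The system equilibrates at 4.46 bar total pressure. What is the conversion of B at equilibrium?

Basis: 1 mol B initially; let X = conversion of B. Extent ξ = 0.5X.
Mole table: n_B = 1 − X; n_D = 0.5X.
Summing: n_T = 1 − 0.5X.
y_i = n_i/n_T, p_i = y_i·P. Kp = p_D / (p_B^2).
Setting this equal to 3.5 bar^-1 and taking the physical root (0 < X < 1) gives X = 0.874.

X = 0.874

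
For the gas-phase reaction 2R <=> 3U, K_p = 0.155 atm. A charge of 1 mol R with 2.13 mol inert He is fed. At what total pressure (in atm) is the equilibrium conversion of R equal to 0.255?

P = 5.01 atm

Take 1 mol R as basis and let X be its fractional conversion, so ξ = 0.5X.
At extent ξ: n_R = 1 − X; n_U = 1.5X; n_I = 2.13 (inert).
Total moles n_T = 3.13 + 0.5X.
K_p = p_U^3 / (p_R^2) with p_i = (n_i/n_T)·P.
At X = 0.255: the mole-fraction product g(X) = Π y_i^ν_i = 0.03095. Since K_p = g(X)·P^{1}, P = (K_p/g)^(1/1) = (0.155/0.03095)^(1/1) = 5.01 atm.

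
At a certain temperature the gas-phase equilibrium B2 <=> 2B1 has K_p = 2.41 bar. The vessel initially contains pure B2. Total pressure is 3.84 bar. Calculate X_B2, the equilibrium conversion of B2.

X = 0.368

Basis: 1 mol B2 initially; let X = conversion of B2. Extent ξ = X.
Mole table: n_B2 = 1 − X; n_B1 = 2X.
n_T = Σnᵢ = 1 + X.
With p_i = (n_i/n_T)P, K_p = p_B1^2 / (p_B2).
Setting this equal to 2.41 bar and taking the physical root (0 < X < 1) gives X = 0.368.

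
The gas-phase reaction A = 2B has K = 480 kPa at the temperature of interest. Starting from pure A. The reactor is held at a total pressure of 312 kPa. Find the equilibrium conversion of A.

X = 0.527

Basis: 1 mol A initially; let X = conversion of A. Extent ξ = X.
Mole table: n_A = 1 − X; n_B = 2X.
Total moles n_T = 1 + X.
Mole fractions y_i = n_i/n_T; K = p_B^2 / (p_A) with p_i = y_i·P.
Substituting and setting equal to 480 kPa gives a polynomial in X; the root in (0,1) is X = 0.527.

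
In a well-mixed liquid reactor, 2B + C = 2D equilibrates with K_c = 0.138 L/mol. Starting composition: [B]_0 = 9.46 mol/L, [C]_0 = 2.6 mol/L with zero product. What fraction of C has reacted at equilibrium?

X = 0.530

Let X = conversion of C; extent ξ = 2.6·X mol/L.
Concentrations: [B] = 9.46 − 5.2X; [C] = 2.6 − 2.6X; [D] = 5.2X.
K_c = [D]^2 / ([B]^2 [C]).
This equals 0.138 at X = 0.530 (the root in 0 < X < 1).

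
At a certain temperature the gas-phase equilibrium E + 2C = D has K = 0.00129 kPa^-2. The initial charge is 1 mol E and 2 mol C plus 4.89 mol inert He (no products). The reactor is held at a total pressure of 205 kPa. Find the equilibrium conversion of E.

X = 0.518

Basis: 1 mol E initially; let X = conversion of E. Extent ξ = X.
At extent ξ: n_E = 1 − X; n_C = 2 − 2X; n_D = X; n_I = 4.89 (inert).
Summing: n_T = 7.89 − 2X.
Mole fractions y_i = n_i/n_T; K = p_D / (p_E p_C^2) with p_i = y_i·P.
Setting this equal to 0.00129 kPa^-2 and taking the physical root (0 < X < 1) gives X = 0.518.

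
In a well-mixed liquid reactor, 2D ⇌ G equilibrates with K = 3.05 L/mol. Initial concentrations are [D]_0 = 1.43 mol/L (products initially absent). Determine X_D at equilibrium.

Let X = conversion of D; extent ξ = 1.43X/2 mol/L.
Concentrations: [D] = 1.43 − 1.43X; [G] = 0.715X.
K = [G] / ([D]^2).
Solving K = 3.05 for X ∈ (0,1): X = 0.714.

X = 0.714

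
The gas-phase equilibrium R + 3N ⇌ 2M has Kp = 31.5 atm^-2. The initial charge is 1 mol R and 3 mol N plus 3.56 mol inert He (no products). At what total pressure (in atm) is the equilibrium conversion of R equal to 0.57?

P = 1.36 atm

Take 1 mol R as basis and let X be its fractional conversion, so ξ = X.
Species balance: n_R = 1 − X; n_N = 3 − 3X; n_M = 2X; n_I = 3.56 (inert).
n_T = Σnᵢ = 7.56 − 2X.
Kp = p_M^2 / (p_R p_N^3) with p_i = (n_i/n_T)·P.
At X = 0.57: the mole-fraction product g(X) = Π y_i^ν_i = 58.03. Since Kp = g(X)·P^{-2}, P = (g/Kp)^(1/2) = (58.03/31.5)^(1/2) = 1.36 atm.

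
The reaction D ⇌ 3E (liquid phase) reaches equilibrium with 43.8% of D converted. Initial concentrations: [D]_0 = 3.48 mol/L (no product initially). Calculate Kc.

Let X = conversion of D.
Concentrations: [D] = 3.48 − 3.48X; [E] = 10.4X.
At X = 0.438: [D] = 1.96, [E] = 4.57.
Kc = [E]^3 / ([D]) = 48.9 (mol/L)^2.

Kc = 48.9 (mol/L)^2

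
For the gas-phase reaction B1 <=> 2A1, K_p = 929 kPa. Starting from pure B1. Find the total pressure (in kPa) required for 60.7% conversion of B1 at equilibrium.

Let X = conversion of B1 (basis 1 mol B1); extent of reaction ξ = X.
At extent ξ: n_B1 = 1 − X; n_A1 = 2X.
n_T = Σnᵢ = 1 + X.
K_p = p_A1^2 / (p_B1) with p_i = (n_i/n_T)·P.
At X = 0.607: the mole-fraction product g(X) = Π y_i^ν_i = 2.334. Since K_p = g(X)·P^{1}, P = (K_p/g)^(1/1) = (929/2.334)^(1/1) = 398 kPa.

P = 398 kPa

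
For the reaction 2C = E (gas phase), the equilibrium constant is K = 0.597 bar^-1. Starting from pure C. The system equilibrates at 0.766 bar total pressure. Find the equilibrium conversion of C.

Let X = conversion of C (basis 1 mol C); extent of reaction ξ = 0.5X.
Mole table: n_C = 1 − X; n_E = 0.5X.
n_T = Σnᵢ = 1 − 0.5X.
With p_i = (n_i/n_T)P, K = p_E / (p_C^2).
Setting this equal to 0.597 bar^-1 and taking the physical root (0 < X < 1) gives X = 0.405.

X = 0.405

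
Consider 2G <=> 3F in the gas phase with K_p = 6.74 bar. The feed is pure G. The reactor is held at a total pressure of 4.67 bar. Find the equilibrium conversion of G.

X = 0.507

Take 1 mol G as basis and let X be its fractional conversion, so ξ = 0.5X.
Moles: n_G = 1 − X; n_F = 1.5X.
n_T = Σnᵢ = 1 + 0.5X.
Mole fractions y_i = n_i/n_T; K_p = p_F^3 / (p_G^2) with p_i = y_i·P.
Substituting and setting equal to 6.74 bar gives a polynomial in X; the root in (0,1) is X = 0.507.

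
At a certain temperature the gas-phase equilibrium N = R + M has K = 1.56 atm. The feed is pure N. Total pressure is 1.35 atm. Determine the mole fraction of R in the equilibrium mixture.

y_R = 0.423

Let X = conversion of N (basis 1 mol N); extent of reaction ξ = X.
Moles: n_N = 1 − X; n_R = X; n_M = X.
Total moles n_T = 1 + X.
Mole fractions y_i = n_i/n_T; K = p_R p_M / (p_N) with p_i = y_i·P.
Setting this equal to 1.56 atm and taking the physical root (0 < X < 1) gives X = 0.732.
Then n_R = 0.732, n_T = 1.73, so y_R = 0.423.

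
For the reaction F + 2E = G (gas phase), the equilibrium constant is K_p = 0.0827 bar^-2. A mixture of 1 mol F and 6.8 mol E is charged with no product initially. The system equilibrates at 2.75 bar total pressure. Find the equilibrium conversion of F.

Basis: 1 mol F initially; let X = conversion of F. Extent ξ = X.
Moles: n_F = 1 − X; n_E = 6.8 − 2X; n_G = X.
Total moles n_T = 7.8 − 2X.
Mole fractions y_i = n_i/n_T; K_p = p_G / (p_F p_E^2) with p_i = y_i·P.
Substituting and setting equal to 0.0827 bar^-2 gives a polynomial in X; the root in (0,1) is X = 0.317.

X = 0.317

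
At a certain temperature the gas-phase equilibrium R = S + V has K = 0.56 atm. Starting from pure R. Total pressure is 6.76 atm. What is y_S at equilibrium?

y_S = 0.217

Basis: 1 mol R initially; let X = conversion of R. Extent ξ = X.
Mole table: n_R = 1 − X; n_S = X; n_V = X.
n_T = Σnᵢ = 1 + X.
With p_i = (n_i/n_T)P, K = p_S p_V / (p_R).
This yields a degree-2 equation in X; solving on (0,1), X = 0.277.
Then n_S = 0.277, n_T = 1.28, so y_S = 0.217.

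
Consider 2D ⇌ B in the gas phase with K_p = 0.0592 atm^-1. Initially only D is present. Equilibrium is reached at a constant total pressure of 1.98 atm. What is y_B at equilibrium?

y_B = 0.096

Basis: 1 mol D initially; let X = conversion of D. Extent ξ = 0.5X.
Species balance: n_D = 1 − X; n_B = 0.5X.
n_T = Σnᵢ = 1 − 0.5X.
Mole fractions y_i = n_i/n_T; K_p = p_B / (p_D^2) with p_i = y_i·P.
Setting this equal to 0.0592 atm^-1 and taking the physical root (0 < X < 1) gives X = 0.175.
Then n_B = 0.0874, n_T = 0.913, so y_B = 0.096.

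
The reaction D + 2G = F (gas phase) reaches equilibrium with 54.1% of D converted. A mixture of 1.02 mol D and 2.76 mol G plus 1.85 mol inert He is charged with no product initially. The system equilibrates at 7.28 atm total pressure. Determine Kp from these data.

Kp = 0.166 atm^-2

Basis: 1.02 mol D initially; let X = conversion of D. Extent ξ = 1.02X.
Mole table: n_D = 1.02 − 1.02X; n_G = 2.76 − 2.04X; n_F = 1.02X; n_I = 1.85 (inert).
n_T = Σnᵢ = 5.63 − 2.04X.
At X = 0.541: n_D = 0.468, n_G = 1.66, n_F = 0.552, n_T = 4.53.
p_i = (n_i/n_T)·P. Kp = p_F / (p_D p_G^2) = 0.166 atm^-2.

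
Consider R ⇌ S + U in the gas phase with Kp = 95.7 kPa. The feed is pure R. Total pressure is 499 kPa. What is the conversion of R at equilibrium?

Let X = conversion of R (basis 1 mol R); extent of reaction ξ = X.
Species balance: n_R = 1 − X; n_S = X; n_U = X.
Total moles n_T = 1 + X.
Mole fractions y_i = n_i/n_T; Kp = p_S p_U / (p_R) with p_i = y_i·P.
This yields a degree-2 equation in X; solving on (0,1), X = 0.401.

X = 0.401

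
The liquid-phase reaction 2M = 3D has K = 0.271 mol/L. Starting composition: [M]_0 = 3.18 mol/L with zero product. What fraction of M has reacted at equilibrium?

Let X = conversion of M; extent ξ = 3.18X/2 mol/L.
Concentrations: [M] = 3.18 − 3.18X; [D] = 4.77X.
K = [D]^3 / ([M]^2).
Solving K = 0.271 for X ∈ (0,1): X = 0.244.

X = 0.244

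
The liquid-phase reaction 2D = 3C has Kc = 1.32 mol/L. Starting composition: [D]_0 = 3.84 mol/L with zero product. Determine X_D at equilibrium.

X = 0.350

Let X = conversion of D; extent ξ = 3.84X/2 mol/L.
Concentrations: [D] = 3.84 − 3.84X; [C] = 5.76X.
Kc = [C]^3 / ([D]^2).
Equating to 1.32 mol/L: the physical root is X = 0.350.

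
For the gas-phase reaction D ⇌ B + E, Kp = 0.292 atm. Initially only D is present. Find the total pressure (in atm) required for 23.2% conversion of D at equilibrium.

P = 5.13 atm

Let X = conversion of D (basis 1 mol D); extent of reaction ξ = X.
Species balance: n_D = 1 − X; n_B = X; n_E = X.
Total moles n_T = 1 + X.
Kp = p_B p_E / (p_D) with p_i = (n_i/n_T)·P.
At X = 0.232: the mole-fraction product g(X) = Π y_i^ν_i = 0.05689. Since Kp = g(X)·P^{1}, P = (Kp/g)^(1/1) = (0.292/0.05689)^(1/1) = 5.13 atm.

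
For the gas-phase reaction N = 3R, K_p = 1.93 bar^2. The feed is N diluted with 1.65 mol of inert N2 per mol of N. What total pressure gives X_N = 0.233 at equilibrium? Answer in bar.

P = 6.49 bar

Basis: 1 mol N initially; let X = conversion of N. Extent ξ = X.
At extent ξ: n_N = 1 − X; n_R = 3X; n_I = 1.65 (inert).
n_T = Σnᵢ = 2.65 + 2X.
K_p = p_R^3 / (p_N) with p_i = (n_i/n_T)·P.
At X = 0.233: the mole-fraction product g(X) = Π y_i^ν_i = 0.04586. Since K_p = g(X)·P^{2}, P = (K_p/g)^(1/2) = (1.93/0.04586)^(1/2) = 6.49 bar.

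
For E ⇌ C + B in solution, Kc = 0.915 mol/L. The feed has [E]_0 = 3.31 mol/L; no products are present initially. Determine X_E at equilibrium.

Let X = conversion of E; extent ξ = 3.31·X mol/L.
Concentrations: [E] = 3.31 − 3.31X; [C] = 3.31X; [B] = 3.31X.
Kc = [C] [B] / ([E]).
Solving Kc = 0.915 for X ∈ (0,1): X = 0.405.

X = 0.405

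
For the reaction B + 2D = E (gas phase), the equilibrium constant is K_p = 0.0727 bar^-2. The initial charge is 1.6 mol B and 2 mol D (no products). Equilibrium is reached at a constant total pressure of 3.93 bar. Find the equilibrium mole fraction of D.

Take 2 mol D as basis and let X be its fractional conversion, so ξ = X.
Species balance: n_B = 1.6 − X; n_D = 2 − 2X; n_E = X.
Summing: n_T = 3.6 − 2X.
With p_i = (n_i/n_T)P, K_p = p_E / (p_B p_D^2).
Equating to 0.0727 bar^-2 and solving on 0 < X < 1: X = 0.310.
Then n_D = 1.38, n_T = 2.98, so y_D = 0.463.

y_D = 0.463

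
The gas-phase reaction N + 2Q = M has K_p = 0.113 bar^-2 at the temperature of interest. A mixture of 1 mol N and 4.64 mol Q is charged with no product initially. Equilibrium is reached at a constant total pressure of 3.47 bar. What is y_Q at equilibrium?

y_Q = 0.788

Basis: 1 mol N initially; let X = conversion of N. Extent ξ = X.
At extent ξ: n_N = 1 − X; n_Q = 4.64 − 2X; n_M = X.
n_T = Σnᵢ = 5.64 − 2X.
With p_i = (n_i/n_T)P, K_p = p_M / (p_N p_Q^2).
Setting this equal to 0.113 bar^-2 and taking the physical root (0 < X < 1) gives X = 0.458.
Then n_Q = 3.72, n_T = 4.72, so y_Q = 0.788.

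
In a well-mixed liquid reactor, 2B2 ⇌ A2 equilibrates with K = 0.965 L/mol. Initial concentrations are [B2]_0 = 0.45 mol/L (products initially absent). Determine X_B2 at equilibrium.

X = 0.358

Let X = conversion of B2; extent ξ = 0.45X/2 mol/L.
Concentrations: [B2] = 0.45 − 0.45X; [A2] = 0.225X.
K = [A2] / ([B2]^2).
Setting equal to 0.965 and solving for X on (0,1) gives X = 0.358.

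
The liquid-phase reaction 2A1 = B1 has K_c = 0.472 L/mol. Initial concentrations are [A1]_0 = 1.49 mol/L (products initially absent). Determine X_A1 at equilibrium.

Let X = conversion of A1; extent ξ = 1.49X/2 mol/L.
Concentrations: [A1] = 1.49 − 1.49X; [B1] = 0.745X.
K_c = [B1] / ([A1]^2).
Equating to 0.472 L/mol: the physical root is X = 0.440.

X = 0.440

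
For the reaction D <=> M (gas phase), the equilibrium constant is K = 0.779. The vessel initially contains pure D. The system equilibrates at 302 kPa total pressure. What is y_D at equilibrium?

Basis: 1 mol D initially; let X = conversion of D. Extent ξ = X.
Species balance: n_D = 1 − X; n_M = X.
n_T stays at 1 (no change in mole number).
y_i = n_i/n_T, p_i = y_i·P. K = p_M / (p_D).
This yields a degree-1 equation in X; solving on (0,1), X = 0.438.
Then n_D = 0.562, n_T = 1, so y_D = 0.562.

y_D = 0.562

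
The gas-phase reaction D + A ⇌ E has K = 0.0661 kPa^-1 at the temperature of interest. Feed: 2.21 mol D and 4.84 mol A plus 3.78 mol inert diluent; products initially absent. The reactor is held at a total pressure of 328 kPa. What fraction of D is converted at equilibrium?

Basis: 2.21 mol D initially; let X = conversion of D. Extent ξ = 2.21X.
At extent ξ: n_D = 2.21 − 2.21X; n_A = 4.84 − 2.21X; n_E = 2.21X; n_I = 3.78 (inert).
Total moles n_T = 10.8 − 2.21X.
y_i = n_i/n_T, p_i = y_i·P. K = p_E / (p_D p_A).
Substituting and setting equal to 0.0661 kPa^-1 gives a polynomial in X; the root in (0,1) is X = 0.876.

X = 0.876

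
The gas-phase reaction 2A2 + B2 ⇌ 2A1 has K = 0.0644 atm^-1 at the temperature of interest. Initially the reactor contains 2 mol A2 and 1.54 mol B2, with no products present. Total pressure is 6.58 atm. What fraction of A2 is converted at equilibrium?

X = 0.288

Basis: 2 mol A2 initially; let X = conversion of A2. Extent ξ = X.
Mole table: n_A2 = 2 − 2X; n_B2 = 1.54 − X; n_A1 = 2X.
Total moles n_T = 3.54 − X.
y_i = n_i/n_T, p_i = y_i·P. K = p_A1^2 / (p_A2^2 p_B2).
Setting this equal to 0.0644 atm^-1 and taking the physical root (0 < X < 1) gives X = 0.288.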